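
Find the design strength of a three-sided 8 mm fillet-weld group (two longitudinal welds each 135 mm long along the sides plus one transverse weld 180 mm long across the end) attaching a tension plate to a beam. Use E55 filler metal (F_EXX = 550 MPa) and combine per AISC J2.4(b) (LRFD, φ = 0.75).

φR_n ≈ 699 kN

t_e = 0.707 × 8 = 5.656 mm.
R_nwl = 0.6 × 550 × 5.656 × 270 × 10⁻³ = 503.9 kN (longitudinal, 2 welds).
R_nwt = 0.6 × 550 × 5.656 × 180 × 10⁻³ = 336 kN (transverse, base value).
(i) R_nwl + R_nwt = 839.9 kN; (ii) 0.85 R_nwl + 1.5 R_nwt = 932.3 kN.
R_n = max = 932.3 kN [governs: (ii)]; φR_n = 699.2 kN.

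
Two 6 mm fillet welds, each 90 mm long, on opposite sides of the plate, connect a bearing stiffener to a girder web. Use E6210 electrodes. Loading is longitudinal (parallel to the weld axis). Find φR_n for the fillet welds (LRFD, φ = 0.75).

E62XX → F_EXX = 620 MPa.
Effective throat t_e = 0.707 × 6 = 4.242 mm.
Total length L = 180 mm; A_we = 4.242 × 180 = 763.6 mm².
F_nw = 0.6 F_EXX = 0.6 × 620 = 372 MPa.
φR_n = 0.75 × 372 × 763.6 × 10⁻³ = 213 kN.

φR_n ≈ 213 kN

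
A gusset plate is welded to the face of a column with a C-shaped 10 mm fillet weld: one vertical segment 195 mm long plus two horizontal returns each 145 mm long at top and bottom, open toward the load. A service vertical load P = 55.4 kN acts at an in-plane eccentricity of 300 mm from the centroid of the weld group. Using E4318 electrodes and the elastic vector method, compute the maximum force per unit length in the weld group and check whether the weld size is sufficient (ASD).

f_max ≈ 608 N/mm; adequate

E43XX → F_EXX = 430 MPa.
Total weld length L_w = 485 mm. Treat welds as unit-width lines.
Centroid: x̄ = 2×145×72.5 / 485 = 43.35 mm from the vertical weld.
Polar moment about centroid: J = I_x + I_y = [195³/12 + 2×145×97.5²] + [195×43.35² + 2(145³/12 + 145×29.15²)] = 4496000 mm³.
Direct shear f_v = P/L_w = 55.4×10³ / 485 = 114.2 N/mm (vertical).
Torsion M = P·e = 55.4×10³ × 300 = 16620000 N·mm.
Critical point at (x, y) = (101.6, 97.5) from centroid. f_tx = M·y/J = 360.4 N/mm; f_ty = M·x/J = 375.8 N/mm.
Resultant f_max = √[f_tx² + (f_v + f_ty)²] = √[360.4² + (114.2 + 375.8)²] = 608.3 N/mm.
Capacity per unit length: r_n/Ω = (1/2.0) × 0.6 × 430 × (0.707 × 10) = 912 N/mm.
608.3 ≤ 912 → adequate.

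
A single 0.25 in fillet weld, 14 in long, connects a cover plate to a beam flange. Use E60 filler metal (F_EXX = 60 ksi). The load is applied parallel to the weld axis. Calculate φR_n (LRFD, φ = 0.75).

Effective throat t_e = 0.707 × 0.25 = 0.1767 in.
Total length L = 14 in; A_we = 0.1767 × 14 = 2.474 in².
F_nw = 0.6 F_EXX = 0.6 × 60 = 36 ksi.
φR_n = 0.75 × 36 × 2.474 = 66.81 kip.

φR_n ≈ 66.8 kip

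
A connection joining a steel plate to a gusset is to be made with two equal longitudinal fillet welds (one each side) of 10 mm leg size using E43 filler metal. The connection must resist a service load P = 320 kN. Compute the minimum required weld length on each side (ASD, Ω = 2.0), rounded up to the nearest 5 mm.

E43XX → F_EXX = 430 MPa.
Throat t_e = 0.707 × 10 = 7.07 mm.
r_n/Ω = (0.6 × 430 × 7.07) / 2.0 = 912 N/mm = 0.912 kN/mm.
L_req = P / (r_n/Ω) = 320 / 0.912 = 350.9 mm total.
Per side: 350.9 / 2 = 175.4 mm.
Round up → use L = 180 mm on each side.

L = 180 mm on each side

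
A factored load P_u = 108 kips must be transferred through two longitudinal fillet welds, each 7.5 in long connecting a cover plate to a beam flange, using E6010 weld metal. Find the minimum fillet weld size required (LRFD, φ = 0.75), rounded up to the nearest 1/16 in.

w = 7/16 in

E60XX → F_EXX = 60 ksi.
Total weld length L = 15 in.
Required throat t_e = P_u / (φ × 0.6 F_EXX × L) = 108 / (0.75 × 0.6 × 60 × 15) = 0.2667 in.
Required leg w = t_e / 0.707 = 0.3772 in → use 7/16 in.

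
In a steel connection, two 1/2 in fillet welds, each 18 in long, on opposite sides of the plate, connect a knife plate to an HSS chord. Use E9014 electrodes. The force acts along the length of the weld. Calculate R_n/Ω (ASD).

E90XX → F_EXX = 90 ksi.
Effective throat t_e = 0.707 × 0.5 = 0.3535 in.
Total length L = 36 in; A_we = 0.3535 × 36 = 12.73 in².
F_nw = 0.6 F_EXX = 0.6 × 90 = 54 ksi.
R_n = 54 × 12.73 = 687.2 kips; R_n/Ω = 687.2/2.0 = 343.6 kips.

R_n/Ω ≈ 344 kips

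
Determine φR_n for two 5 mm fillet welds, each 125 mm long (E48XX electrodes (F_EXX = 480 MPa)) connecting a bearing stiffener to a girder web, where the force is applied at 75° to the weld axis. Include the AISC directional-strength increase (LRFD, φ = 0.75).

t_e = 0.707 × 5 = 3.535 mm; A_we = 3.535 × 250 = 883.7 mm².
Directional factor: 1.0 + 0.5 sin^1.5(75°) = 1.475.
F_nw = 0.6 × 480 × 1.475 = 424.7 MPa.
φR_n = 0.75 × 424.7 × 883.7 × 10⁻³ = 281.5 kN.

φR_n ≈ 281 kN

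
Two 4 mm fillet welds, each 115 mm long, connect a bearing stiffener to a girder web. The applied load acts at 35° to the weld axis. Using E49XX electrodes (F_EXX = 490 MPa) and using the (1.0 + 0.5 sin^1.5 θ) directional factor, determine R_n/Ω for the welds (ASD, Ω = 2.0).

t_e = 0.707 × 4 = 2.828 mm; A_we = 2.828 × 230 = 650.4 mm².
Directional factor: 1.0 + 0.5 sin^1.5(35°) = 1.217.
F_nw = 0.6 × 490 × 1.217 = 357.9 MPa.
R_n/Ω = (357.9 × 650.4) / 2.0 × 10⁻³ = 116.4 kN.

R_n/Ω ≈ 116 kN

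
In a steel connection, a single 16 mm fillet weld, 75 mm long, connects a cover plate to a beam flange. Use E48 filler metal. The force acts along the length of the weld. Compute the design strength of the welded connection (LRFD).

φR_n ≈ 183 kN

E48XX → F_EXX = 480 MPa.
Effective throat t_e = 0.707 × 16 = 11.31 mm.
Total length L = 75 mm; A_we = 11.31 × 75 = 848.4 mm².
F_nw = 0.6 F_EXX = 0.6 × 480 = 288 MPa.
φR_n = 0.75 × 288 × 848.4 × 10⁻³ = 183.3 kN.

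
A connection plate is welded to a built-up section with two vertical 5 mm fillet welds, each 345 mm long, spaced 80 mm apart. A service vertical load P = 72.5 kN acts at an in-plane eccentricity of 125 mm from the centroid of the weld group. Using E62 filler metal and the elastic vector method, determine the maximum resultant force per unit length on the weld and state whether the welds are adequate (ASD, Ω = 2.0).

f_max ≈ 248 N/mm; adequate

E62XX → F_EXX = 620 MPa.
Total weld length L_w = 690 mm. Treat welds as unit-width lines.
Polar moment about centroid: J = 2[d³/12 + d(b/2)²] = 2[345³/12 + 345×40²] = 7948000 mm³.
Direct shear f_v = P/L_w = 72.5×10³ / 690 = 105.1 N/mm (vertical).
Torsion M = P·e = 72.5×10³ × 125 = 9062500 N·mm.
Critical point at (x, y) = (40, 172.5) from centroid. f_tx = M·y/J = 196.7 N/mm; f_ty = M·x/J = 45.61 N/mm.
Resultant f_max = √[f_tx² + (f_v + f_ty)²] = √[196.7² + (105.1 + 45.61)²] = 247.8 N/mm.
Capacity per unit length: r_n/Ω = (1/2.0) × 0.6 × 620 × (0.707 × 5) = 657.5 N/mm.
247.8 ≤ 657.5 → adequate.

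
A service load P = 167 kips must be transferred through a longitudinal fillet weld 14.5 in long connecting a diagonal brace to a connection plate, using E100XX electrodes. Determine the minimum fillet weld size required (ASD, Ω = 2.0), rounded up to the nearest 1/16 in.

w = 9/16 in

E100XX → F_EXX = 100 ksi.
Total weld length L = 14.5 in.
Required throat t_e = P × Ω / (0.6 F_EXX × L) = 167 × 2.0 / (0.6 × 100 × 14.5) = 0.3839 in.
Required leg w = t_e / 0.707 = 0.543 in → use 9/16 in.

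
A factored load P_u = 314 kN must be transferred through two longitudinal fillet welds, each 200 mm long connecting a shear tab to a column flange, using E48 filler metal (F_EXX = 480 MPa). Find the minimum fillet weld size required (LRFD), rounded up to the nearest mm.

Total weld length L = 400 mm.
Required throat t_e = P_u / (φ × 0.6 F_EXX × L) = 314 / (0.75 × 0.6 × 480 × 400 × 10⁻³) = 3.634 mm.
Required leg w = t_e / 0.707 = 5.14 mm → use 6 mm.

w = 6 mm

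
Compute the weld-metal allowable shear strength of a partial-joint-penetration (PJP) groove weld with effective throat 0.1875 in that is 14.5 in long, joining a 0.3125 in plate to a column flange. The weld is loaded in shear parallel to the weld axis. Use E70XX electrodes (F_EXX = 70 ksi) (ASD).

R_n/Ω ≈ 57.1 kip

Effective throat (given) t_e = 0.1875 in.
A_we = 0.1875 × 14.5 = 2.719 in².
F_nw = 0.6 F_EXX = 42 ksi.
R_n/Ω = (42 × 2.719) / 2.0 = 57.09 kip.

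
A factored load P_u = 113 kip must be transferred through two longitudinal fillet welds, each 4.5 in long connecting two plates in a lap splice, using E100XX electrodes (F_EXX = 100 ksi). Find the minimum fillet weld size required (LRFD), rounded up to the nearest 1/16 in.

Total weld length L = 9 in.
Required throat t_e = P_u / (φ × 0.6 F_EXX × L) = 113 / (0.75 × 0.6 × 100 × 9) = 0.279 in.
Required leg w = t_e / 0.707 = 0.3946 in → use 7/16 in.

w = 7/16 in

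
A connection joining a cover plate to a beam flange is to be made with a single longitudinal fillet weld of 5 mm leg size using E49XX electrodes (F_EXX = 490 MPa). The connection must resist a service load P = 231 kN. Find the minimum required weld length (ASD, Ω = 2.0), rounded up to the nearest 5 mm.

L = 445 mm

Throat t_e = 0.707 × 5 = 3.535 mm.
r_n/Ω = (0.6 × 490 × 3.535) / 2.0 = 519.6 N/mm = 0.5196 kN/mm.
L_req = P / (r_n/Ω) = 231 / 0.5196 = 444.5 mm total.
Round up → use L = 445 mm.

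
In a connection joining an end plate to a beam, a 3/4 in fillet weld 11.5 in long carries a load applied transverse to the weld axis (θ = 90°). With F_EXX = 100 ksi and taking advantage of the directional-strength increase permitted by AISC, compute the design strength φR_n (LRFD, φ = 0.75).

t_e = 0.707 × 0.75 = 0.5302 in; A_we = 0.5302 × 11.5 = 6.098 in².
Directional factor: 1.0 + 0.5 sin^1.5(90°) = 1.5.
F_nw = 0.6 × 100 × 1.5 = 90 ksi.
φR_n = 0.75 × 90 × 6.098 = 411.6 kips.

φR_n ≈ 412 kips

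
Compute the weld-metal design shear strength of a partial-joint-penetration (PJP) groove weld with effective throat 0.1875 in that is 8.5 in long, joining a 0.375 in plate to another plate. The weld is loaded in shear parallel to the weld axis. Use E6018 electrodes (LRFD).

E60XX → F_EXX = 60 ksi.
Effective throat (given) t_e = 0.1875 in.
A_we = 0.1875 × 8.5 = 1.594 in².
F_nw = 0.6 F_EXX = 36 ksi.
φR_n = 0.75 × 36 × 1.594 = 43.03 kips.

φR_n ≈ 43 kips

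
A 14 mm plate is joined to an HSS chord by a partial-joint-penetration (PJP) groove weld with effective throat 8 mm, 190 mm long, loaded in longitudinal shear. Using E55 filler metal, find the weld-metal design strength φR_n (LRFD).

φR_n ≈ 376 kN

E55XX → F_EXX = 550 MPa.
Effective throat (given) t_e = 8 mm.
A_we = 8 × 190 = 1520 mm².
F_nw = 0.6 F_EXX = 330 MPa.
φR_n = 0.75 × 330 × 1520 × 10⁻³ = 376.2 kN.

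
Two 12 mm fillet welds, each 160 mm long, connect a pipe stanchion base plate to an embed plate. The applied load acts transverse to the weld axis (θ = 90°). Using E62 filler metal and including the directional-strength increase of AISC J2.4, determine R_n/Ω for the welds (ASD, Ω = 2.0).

E62XX → F_EXX = 620 MPa.
t_e = 0.707 × 12 = 8.484 mm; A_we = 8.484 × 320 = 2715 mm².
Directional factor: 1.0 + 0.5 sin^1.5(90°) = 1.5.
F_nw = 0.6 × 620 × 1.5 = 558 MPa.
R_n/Ω = (558 × 2715) / 2.0 × 10⁻³ = 757.5 kN.

R_n/Ω ≈ 757 kN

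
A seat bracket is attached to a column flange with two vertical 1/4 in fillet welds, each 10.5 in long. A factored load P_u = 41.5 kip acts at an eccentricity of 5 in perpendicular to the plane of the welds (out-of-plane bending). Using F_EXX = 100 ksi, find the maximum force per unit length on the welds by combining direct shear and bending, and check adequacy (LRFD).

f_max ≈ 5.98 kip/in; adequate

L_w = 2 × 10.5 = 21 in; section modulus (unit throat) S = 2 × L²/6 = 36.75 in².
Direct shear f_v = P/L_w = 41.5/21 = 1.976 kip/in.
Moment M = P × e = 41.5 × 5 = 207.5 kip·in; bending f_b = M/S = 5.646 kip/in.
f_max = √(f_v² + f_b²) = √(1.976² + 5.646²) = 5.982 kip/in.
φr_n = 0.75 × 0.6 × 100 × (0.707 × 0.25) = 7.954 kip/in → adequate.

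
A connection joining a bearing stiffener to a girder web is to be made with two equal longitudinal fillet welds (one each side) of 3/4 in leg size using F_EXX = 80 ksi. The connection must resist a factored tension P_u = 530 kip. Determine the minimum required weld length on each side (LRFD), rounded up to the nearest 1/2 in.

L = 14 in on each side

Throat t_e = 0.707 × 0.75 = 0.5302 in.
φr_n = 0.75 × 0.6 × 80 × 0.5302 = 19.09 kip/in.
L_req = P_u / φr_n = 530 / 19.09 = 27.76 in total.
Per side: 27.76 / 2 = 13.88 in.
Round up → use L = 14 in on each side.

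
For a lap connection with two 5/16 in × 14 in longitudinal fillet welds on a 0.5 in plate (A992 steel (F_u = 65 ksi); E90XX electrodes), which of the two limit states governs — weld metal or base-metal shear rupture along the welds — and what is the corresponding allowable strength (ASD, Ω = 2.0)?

E90XX → F_EXX = 90 ksi.
t_e = 0.707 × 0.3125 = 0.2209 in; L = 28 in.
Weld metal: R_n/Ω = (1/2.0) × 0.6 × 90 × 0.2209 × 28 = 167 kips.
Base metal (shear rupture): R_n/Ω = (1/2.0) × 0.6 × 65 × 0.5 × 28 = 273 kips.
Governing: weld metal.

R_n/Ω ≈ 167 kips (weld metal governs)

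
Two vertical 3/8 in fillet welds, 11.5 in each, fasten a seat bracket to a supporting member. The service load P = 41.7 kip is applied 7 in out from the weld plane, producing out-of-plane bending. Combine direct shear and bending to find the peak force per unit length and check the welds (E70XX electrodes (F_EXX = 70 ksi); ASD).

f_max ≈ 6.87 kip/in; NOT adequate

L_w = 2 × 11.5 = 23 in; section modulus (unit throat) S = 2 × L²/6 = 44.08 in².
Direct shear f_v = P/L_w = 41.7/23 = 1.813 kip/in.
Moment M = P × e = 41.7 × 7 = 291.9 kip·in; bending f_b = M/S = 6.622 kip/in.
f_max = √(f_v² + f_b²) = √(1.813² + 6.622²) = 6.865 kip/in.
r_n/Ω = (1/2.0) × 0.6 × 70 × (0.707 × 0.375) = 5.568 kip/in → NOT adequate.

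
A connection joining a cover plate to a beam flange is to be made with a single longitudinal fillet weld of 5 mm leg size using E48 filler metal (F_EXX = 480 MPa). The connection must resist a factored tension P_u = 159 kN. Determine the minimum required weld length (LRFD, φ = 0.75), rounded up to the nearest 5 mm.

L = 210 mm

Throat t_e = 0.707 × 5 = 3.535 mm.
φr_n = 0.75 × 0.6 × 480 × 3.535 × 10⁻³ = 0.7636 kN/mm.
L_req = P_u / φr_n = 159 / 0.7636 = 208.2 mm total.
Round up → use L = 210 mm.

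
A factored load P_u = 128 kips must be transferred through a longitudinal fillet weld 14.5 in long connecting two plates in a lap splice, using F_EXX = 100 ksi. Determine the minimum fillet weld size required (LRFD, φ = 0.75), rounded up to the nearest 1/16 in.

Total weld length L = 14.5 in.
Required throat t_e = P_u / (φ × 0.6 F_EXX × L) = 128 / (0.75 × 0.6 × 100 × 14.5) = 0.1962 in.
Required leg w = t_e / 0.707 = 0.2775 in → use 5/16 in.

w = 5/16 in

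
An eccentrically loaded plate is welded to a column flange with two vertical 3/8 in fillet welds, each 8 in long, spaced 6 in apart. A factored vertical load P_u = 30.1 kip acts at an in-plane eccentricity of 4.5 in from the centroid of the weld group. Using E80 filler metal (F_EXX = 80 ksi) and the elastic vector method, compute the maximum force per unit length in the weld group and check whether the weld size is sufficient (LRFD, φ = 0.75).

f_max ≈ 4.35 kip/in; adequate

Total weld length L_w = 16 in. Treat welds as unit-width lines.
Polar moment about centroid: J = 2[d³/12 + d(b/2)²] = 2[8³/12 + 8×3²] = 229.3 in³.
Direct shear f_v = P/L_w = 30.1 / 16 = 1.881 kip/in (vertical).
Torsion M = P·e = 30.1 × 4.5 = 135.45 kip·in.
Critical point at (x, y) = (3, 4) from centroid. f_tx = M·y/J = 2.363 kip/in; f_ty = M·x/J = 1.772 kip/in.
Resultant f_max = √[f_tx² + (f_v + f_ty)²] = √[2.363² + (1.881 + 1.772)²] = 4.35 kip/in.
Capacity per unit length: φr_n = 0.75 × 0.6 × 80 × (0.707 × 0.375) = 9.544 kip/in.
4.35 ≤ 9.544 → adequate.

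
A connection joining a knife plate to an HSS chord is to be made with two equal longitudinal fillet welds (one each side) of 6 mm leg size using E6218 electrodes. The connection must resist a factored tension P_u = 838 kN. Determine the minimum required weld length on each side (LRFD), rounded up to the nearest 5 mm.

L = 355 mm on each side

E62XX → F_EXX = 620 MPa.
Throat t_e = 0.707 × 6 = 4.242 mm.
φr_n = 0.75 × 0.6 × 620 × 4.242 × 10⁻³ = 1.184 kN/mm.
L_req = P_u / φr_n = 838 / 1.184 = 708.1 mm total.
Per side: 708.1 / 2 = 354 mm.
Round up → use L = 355 mm on each side.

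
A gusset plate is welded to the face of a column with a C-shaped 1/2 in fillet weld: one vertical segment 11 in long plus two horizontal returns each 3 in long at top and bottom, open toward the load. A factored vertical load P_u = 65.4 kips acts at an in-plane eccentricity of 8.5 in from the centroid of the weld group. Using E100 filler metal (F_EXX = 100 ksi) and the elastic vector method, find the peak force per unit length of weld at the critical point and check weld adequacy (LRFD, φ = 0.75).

f_max ≈ 13 kip/in; adequate

Total weld length L_w = 17 in. Treat welds as unit-width lines.
Centroid: x̄ = 2×3×1.5 / 17 = 0.5294 in from the vertical weld.
Polar moment about centroid: J = I_x + I_y = [11³/12 + 2×3×5.5²] + [11×0.5294² + 2(3³/12 + 3×0.9706²)] = 305.7 in³.
Direct shear f_v = P/L_w = 65.4 / 17 = 3.847 kip/in (vertical).
Torsion M = P·e = 65.4 × 8.5 = 555.9 kip·in.
Critical point at (x, y) = (2.471, 5.5) from centroid. f_tx = M·y/J = 10 kip/in; f_ty = M·x/J = 4.493 kip/in.
Resultant f_max = √[f_tx² + (f_v + f_ty)²] = √[10² + (3.847 + 4.493)²] = 13.02 kip/in.
Capacity per unit length: φr_n = 0.75 × 0.6 × 100 × (0.707 × 0.5) = 15.91 kip/in.
13.02 ≤ 15.91 → adequate.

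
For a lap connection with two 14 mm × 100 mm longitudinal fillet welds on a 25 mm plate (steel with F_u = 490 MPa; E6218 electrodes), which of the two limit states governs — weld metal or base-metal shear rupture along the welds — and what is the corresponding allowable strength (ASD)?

E62XX → F_EXX = 620 MPa.
t_e = 0.707 × 14 = 9.898 mm; L = 200 mm.
Weld metal: R_n/Ω = (1/2.0) × 0.6 × 620 × 9.898 × 200 × 10⁻³ = 368.2 kN.
Base metal (shear rupture): R_n/Ω = (1/2.0) × 0.6 × 490 × 25 × 200 × 10⁻³ = 735 kN.
Governing: weld metal.

R_n/Ω ≈ 368 kN (weld metal governs)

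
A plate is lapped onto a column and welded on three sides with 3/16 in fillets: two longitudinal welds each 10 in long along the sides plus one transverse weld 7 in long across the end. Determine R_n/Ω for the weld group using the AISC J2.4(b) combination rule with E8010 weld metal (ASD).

E80XX → F_EXX = 80 ksi.
t_e = 0.707 × 0.1875 = 0.1326 in.
R_nwl = 0.6 × 80 × 0.1326 × 20 = 127.3 kips (longitudinal, 2 welds).
R_nwt = 0.6 × 80 × 0.1326 × 7 = 44.54 kips (transverse, base value).
(i) R_nwl + R_nwt = 171.8 kips; (ii) 0.85 R_nwl + 1.5 R_nwt = 175 kips.
R_n = max = 175 kips [governs: (ii)]; R_n/Ω = 87.49 kips.

R_n/Ω ≈ 87.5 kips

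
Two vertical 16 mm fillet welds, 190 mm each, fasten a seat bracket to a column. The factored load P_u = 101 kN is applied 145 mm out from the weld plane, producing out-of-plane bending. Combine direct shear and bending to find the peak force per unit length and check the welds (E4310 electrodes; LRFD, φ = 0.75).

E43XX → F_EXX = 430 MPa.
L_w = 2 × 190 = 380 mm; section modulus (unit throat) S = 2 × L²/6 = 12030 mm².
Direct shear f_v = P/L_w = 101×10³/380 = 265.8 N/mm.
Moment M = P × e = 101×10³ × 145 = 14645000 N·mm; bending f_b = M/S = 1217 N/mm.
f_max = √(f_v² + f_b²) = √(265.8² + 1217²) = 1246 N/mm.
φr_n = 0.75 × 0.6 × 430 × (0.707 × 16) = 2189 N/mm → adequate.

f_max ≈ 1250 N/mm; adequate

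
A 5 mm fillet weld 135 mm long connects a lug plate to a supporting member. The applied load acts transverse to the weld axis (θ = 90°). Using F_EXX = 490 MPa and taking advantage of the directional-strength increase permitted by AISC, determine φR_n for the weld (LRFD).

φR_n ≈ 158 kN

t_e = 0.707 × 5 = 3.535 mm; A_we = 3.535 × 135 = 477.2 mm².
Directional factor: 1.0 + 0.5 sin^1.5(90°) = 1.5.
F_nw = 0.6 × 490 × 1.5 = 441 MPa.
φR_n = 0.75 × 441 × 477.2 × 10⁻³ = 157.8 kN.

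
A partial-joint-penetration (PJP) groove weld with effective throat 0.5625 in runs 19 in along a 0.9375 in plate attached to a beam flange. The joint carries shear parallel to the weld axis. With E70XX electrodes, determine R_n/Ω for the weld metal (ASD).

E70XX → F_EXX = 70 ksi.
Effective throat (given) t_e = 0.5625 in.
A_we = 0.5625 × 19 = 10.69 in².
F_nw = 0.6 F_EXX = 42 ksi.
R_n/Ω = (42 × 10.69) / 2.0 = 224.4 kip.

R_n/Ω ≈ 224 kip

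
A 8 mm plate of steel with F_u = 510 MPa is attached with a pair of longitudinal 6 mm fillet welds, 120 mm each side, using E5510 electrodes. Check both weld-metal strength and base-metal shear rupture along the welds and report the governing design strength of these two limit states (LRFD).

E55XX → F_EXX = 550 MPa.
t_e = 0.707 × 6 = 4.242 mm; L = 240 mm.
Weld metal: φR_n = 0.75 × 0.6 × 550 × 4.242 × 240 × 10⁻³ = 252 kN.
Base metal (shear rupture): φR_n = 0.75 × 0.6 × 510 × 8 × 240 × 10⁻³ = 440.6 kN.
Governing: weld metal.

φR_n ≈ 252 kN (weld metal governs)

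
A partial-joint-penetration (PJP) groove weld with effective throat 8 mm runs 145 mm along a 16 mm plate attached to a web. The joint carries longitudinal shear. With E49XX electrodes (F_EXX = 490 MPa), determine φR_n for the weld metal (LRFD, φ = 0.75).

φR_n ≈ 256 kN

Effective throat (given) t_e = 8 mm.
A_we = 8 × 145 = 1160 mm².
F_nw = 0.6 F_EXX = 294 MPa.
φR_n = 0.75 × 294 × 1160 × 10⁻³ = 255.8 kN.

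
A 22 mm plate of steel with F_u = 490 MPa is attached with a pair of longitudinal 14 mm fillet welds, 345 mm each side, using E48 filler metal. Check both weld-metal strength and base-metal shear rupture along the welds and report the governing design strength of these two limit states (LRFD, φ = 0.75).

E48XX → F_EXX = 480 MPa.
t_e = 0.707 × 14 = 9.898 mm; L = 690 mm.
Weld metal: φR_n = 0.75 × 0.6 × 480 × 9.898 × 690 × 10⁻³ = 1475 kN.
Base metal (shear rupture): φR_n = 0.75 × 0.6 × 490 × 22 × 690 × 10⁻³ = 3347 kN.
Governing: weld metal.

φR_n ≈ 1480 kN (weld metal governs)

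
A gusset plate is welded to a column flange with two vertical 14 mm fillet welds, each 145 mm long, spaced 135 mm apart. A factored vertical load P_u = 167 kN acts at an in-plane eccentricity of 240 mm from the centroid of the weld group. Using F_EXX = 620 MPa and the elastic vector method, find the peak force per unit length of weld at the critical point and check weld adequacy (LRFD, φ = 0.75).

f_max ≈ 2600 N/mm; adequate

Total weld length L_w = 290 mm. Treat welds as unit-width lines.
Polar moment about centroid: J = 2[d³/12 + d(b/2)²] = 2[145³/12 + 145×67.5²] = 1829000 mm³.
Direct shear f_v = P/L_w = 167×10³ / 290 = 575.9 N/mm (vertical).
Torsion M = P·e = 167×10³ × 240 = 40080000 N·mm.
Critical point at (x, y) = (67.5, 72.5) from centroid. f_tx = M·y/J = 1588 N/mm; f_ty = M·x/J = 1479 N/mm.
Resultant f_max = √[f_tx² + (f_v + f_ty)²] = √[1588² + (575.9 + 1479)²] = 2597 N/mm.
Capacity per unit length: φr_n = 0.75 × 0.6 × 620 × (0.707 × 14) = 2762 N/mm.
2597 ≤ 2762 → adequate.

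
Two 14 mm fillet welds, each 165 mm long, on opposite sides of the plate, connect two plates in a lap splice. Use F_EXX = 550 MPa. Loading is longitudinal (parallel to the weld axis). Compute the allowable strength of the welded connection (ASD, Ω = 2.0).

Effective throat t_e = 0.707 × 14 = 9.898 mm.
Total length L = 330 mm; A_we = 9.898 × 330 = 3266 mm².
F_nw = 0.6 F_EXX = 0.6 × 550 = 330 MPa.
R_n = 330 × 3266 × 10⁻³ = 1078 kN; R_n/Ω = 1078/2.0 = 538.9 kN.

R_n/Ω ≈ 539 kN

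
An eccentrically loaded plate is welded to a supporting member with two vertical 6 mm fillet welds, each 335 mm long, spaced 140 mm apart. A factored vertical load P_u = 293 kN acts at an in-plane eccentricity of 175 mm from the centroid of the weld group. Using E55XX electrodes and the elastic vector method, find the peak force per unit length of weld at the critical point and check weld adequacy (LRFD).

E55XX → F_EXX = 550 MPa.
Total weld length L_w = 670 mm. Treat welds as unit-width lines.
Polar moment about centroid: J = 2[d³/12 + d(b/2)²] = 2[335³/12 + 335×70²] = 9549000 mm³.
Direct shear f_v = P/L_w = 293×10³ / 670 = 437.3 N/mm (vertical).
Torsion M = P·e = 293×10³ × 175 = 51275000 N·mm.
Critical point at (x, y) = (70, 167.5) from centroid. f_tx = M·y/J = 899.4 N/mm; f_ty = M·x/J = 375.9 N/mm.
Resultant f_max = √[f_tx² + (f_v + f_ty)²] = √[899.4² + (437.3 + 375.9)²] = 1213 N/mm.
Capacity per unit length: φr_n = 0.75 × 0.6 × 550 × (0.707 × 6) = 1050 N/mm.
1213 > 1050 → NOT adequate.

f_max ≈ 1210 N/mm; NOT adequate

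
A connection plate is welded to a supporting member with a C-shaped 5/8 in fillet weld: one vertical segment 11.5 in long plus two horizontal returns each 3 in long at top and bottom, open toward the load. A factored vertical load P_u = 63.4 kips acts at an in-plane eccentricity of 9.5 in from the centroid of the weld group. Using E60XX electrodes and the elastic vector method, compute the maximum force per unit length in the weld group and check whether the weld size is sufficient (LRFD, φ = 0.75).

f_max ≈ 13 kip/in; NOT adequate

E60XX → F_EXX = 60 ksi.
Total weld length L_w = 17.5 in. Treat welds as unit-width lines.
Centroid: x̄ = 2×3×1.5 / 17.5 = 0.5143 in from the vertical weld.
Polar moment about centroid: J = I_x + I_y = [11.5³/12 + 2×3×5.75²] + [11.5×0.5143² + 2(3³/12 + 3×0.9857²)] = 338.5 in³.
Direct shear f_v = P/L_w = 63.4 / 17.5 = 3.623 kip/in (vertical).
Torsion M = P·e = 63.4 × 9.5 = 602.3 kip·in.
Critical point at (x, y) = (2.486, 5.75) from centroid. f_tx = M·y/J = 10.23 kip/in; f_ty = M·x/J = 4.423 kip/in.
Resultant f_max = √[f_tx² + (f_v + f_ty)²] = √[10.23² + (3.623 + 4.423)²] = 13.02 kip/in.
Capacity per unit length: φr_n = 0.75 × 0.6 × 60 × (0.707 × 0.625) = 11.93 kip/in.
13.02 > 11.93 → NOT adequate.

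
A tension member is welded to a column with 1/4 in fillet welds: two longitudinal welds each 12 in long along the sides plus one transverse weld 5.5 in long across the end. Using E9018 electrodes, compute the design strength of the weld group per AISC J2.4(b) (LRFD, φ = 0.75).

E90XX → F_EXX = 90 ksi.
t_e = 0.707 × 0.25 = 0.1767 in.
R_nwl = 0.6 × 90 × 0.1767 × 24 = 229.1 kips (longitudinal, 2 welds).
R_nwt = 0.6 × 90 × 0.1767 × 5.5 = 52.49 kips (transverse, base value).
(i) R_nwl + R_nwt = 281.6 kips; (ii) 0.85 R_nwl + 1.5 R_nwt = 273.4 kips.
R_n = max = 281.6 kips [governs: (i)]; φR_n = 211.2 kips.

φR_n ≈ 211 kips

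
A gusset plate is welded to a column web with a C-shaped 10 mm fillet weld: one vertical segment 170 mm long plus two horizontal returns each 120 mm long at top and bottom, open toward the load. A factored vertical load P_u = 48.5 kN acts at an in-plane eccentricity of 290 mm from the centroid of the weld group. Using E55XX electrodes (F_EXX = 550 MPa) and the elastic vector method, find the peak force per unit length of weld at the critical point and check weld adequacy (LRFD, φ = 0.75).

Total weld length L_w = 410 mm. Treat welds as unit-width lines.
Centroid: x̄ = 2×120×60 / 410 = 35.12 mm from the vertical weld.
Polar moment about centroid: J = I_x + I_y = [170³/12 + 2×120×85²] + [170×35.12² + 2(120³/12 + 120×24.88²)] = 2790000 mm³.
Direct shear f_v = P/L_w = 48.5×10³ / 410 = 118.3 N/mm (vertical).
Torsion M = P·e = 48.5×10³ × 290 = 14065000 N·mm.
Critical point at (x, y) = (84.88, 85) from centroid. f_tx = M·y/J = 428.6 N/mm; f_ty = M·x/J = 427.9 N/mm.
Resultant f_max = √[f_tx² + (f_v + f_ty)²] = √[428.6² + (118.3 + 427.9)²] = 694.3 N/mm.
Capacity per unit length: φr_n = 0.75 × 0.6 × 550 × (0.707 × 10) = 1750 N/mm.
694.3 ≤ 1750 → adequate.

f_max ≈ 694 N/mm; adequate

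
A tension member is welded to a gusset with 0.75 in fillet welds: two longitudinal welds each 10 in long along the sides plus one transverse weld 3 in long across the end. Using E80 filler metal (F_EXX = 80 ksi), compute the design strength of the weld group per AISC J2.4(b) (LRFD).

φR_n ≈ 439 kip

t_e = 0.707 × 0.75 = 0.5302 in.
R_nwl = 0.6 × 80 × 0.5302 × 20 = 509 kip (longitudinal, 2 welds).
R_nwt = 0.6 × 80 × 0.5302 × 3 = 76.36 kip (transverse, base value).
(i) R_nwl + R_nwt = 585.4 kip; (ii) 0.85 R_nwl + 1.5 R_nwt = 547.2 kip.
R_n = max = 585.4 kip [governs: (i)]; φR_n = 439 kip.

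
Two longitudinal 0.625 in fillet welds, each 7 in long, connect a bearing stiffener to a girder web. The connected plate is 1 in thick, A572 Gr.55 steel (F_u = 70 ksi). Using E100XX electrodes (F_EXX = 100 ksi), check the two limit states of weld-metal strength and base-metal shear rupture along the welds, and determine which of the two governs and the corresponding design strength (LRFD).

φR_n ≈ 278 kips (weld metal governs)

t_e = 0.707 × 0.625 = 0.4419 in; L = 14 in.
Weld metal: φR_n = 0.75 × 0.6 × 100 × 0.4419 × 14 = 278.4 kips.
Base metal (shear rupture): φR_n = 0.75 × 0.6 × 70 × 1 × 14 = 441 kips.
Governing: weld metal.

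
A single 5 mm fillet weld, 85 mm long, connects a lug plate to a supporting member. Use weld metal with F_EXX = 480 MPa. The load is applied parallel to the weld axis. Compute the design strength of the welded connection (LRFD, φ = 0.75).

φR_n ≈ 64.9 kN

Effective throat t_e = 0.707 × 5 = 3.535 mm.
Total length L = 85 mm; A_we = 3.535 × 85 = 300.5 mm².
F_nw = 0.6 F_EXX = 0.6 × 480 = 288 MPa.
φR_n = 0.75 × 288 × 300.5 × 10⁻³ = 64.9 kN.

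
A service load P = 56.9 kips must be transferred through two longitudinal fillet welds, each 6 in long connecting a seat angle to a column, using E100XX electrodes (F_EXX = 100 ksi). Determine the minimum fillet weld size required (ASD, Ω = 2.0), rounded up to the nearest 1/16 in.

Total weld length L = 12 in.
Required throat t_e = P × Ω / (0.6 F_EXX × L) = 56.9 × 2.0 / (0.6 × 100 × 12) = 0.1581 in.
Required leg w = t_e / 0.707 = 0.2236 in → use 1/4 in.

w = 1/4 in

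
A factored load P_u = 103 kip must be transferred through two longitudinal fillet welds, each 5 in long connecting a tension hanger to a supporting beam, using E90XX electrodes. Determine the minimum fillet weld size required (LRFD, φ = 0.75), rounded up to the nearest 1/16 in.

E90XX → F_EXX = 90 ksi.
Total weld length L = 10 in.
Required throat t_e = P_u / (φ × 0.6 F_EXX × L) = 103 / (0.75 × 0.6 × 90 × 10) = 0.2543 in.
Required leg w = t_e / 0.707 = 0.3597 in → use 3/8 in.

w = 3/8 in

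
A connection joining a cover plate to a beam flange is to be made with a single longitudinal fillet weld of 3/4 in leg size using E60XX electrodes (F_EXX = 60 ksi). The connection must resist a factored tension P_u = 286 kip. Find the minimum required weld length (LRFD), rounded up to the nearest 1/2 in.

L = 20 in

Throat t_e = 0.707 × 0.75 = 0.5302 in.
φr_n = 0.75 × 0.6 × 60 × 0.5302 = 14.32 kip/in.
L_req = P_u / φr_n = 286 / 14.32 = 19.98 in total.
Round up → use L = 20 in.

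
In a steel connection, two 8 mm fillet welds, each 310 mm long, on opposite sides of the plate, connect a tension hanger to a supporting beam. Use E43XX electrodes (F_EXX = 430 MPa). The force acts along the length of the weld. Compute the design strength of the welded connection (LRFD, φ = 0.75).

Effective throat t_e = 0.707 × 8 = 5.656 mm.
Total length L = 620 mm; A_we = 5.656 × 620 = 3507 mm².
F_nw = 0.6 F_EXX = 0.6 × 430 = 258 MPa.
φR_n = 0.75 × 258 × 3507 × 10⁻³ = 678.6 kN.

φR_n ≈ 679 kN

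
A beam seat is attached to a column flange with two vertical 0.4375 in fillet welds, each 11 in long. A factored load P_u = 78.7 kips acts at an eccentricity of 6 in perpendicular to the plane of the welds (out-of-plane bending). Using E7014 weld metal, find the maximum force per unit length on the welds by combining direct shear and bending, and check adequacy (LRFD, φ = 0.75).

E70XX → F_EXX = 70 ksi.
L_w = 2 × 11 = 22 in; section modulus (unit throat) S = 2 × L²/6 = 40.33 in².
Direct shear f_v = P/L_w = 78.7/22 = 3.577 kip/in.
Moment M = P × e = 78.7 × 6 = 472.2 kip·in; bending f_b = M/S = 11.71 kip/in.
f_max = √(f_v² + f_b²) = √(3.577² + 11.71²) = 12.24 kip/in.
φr_n = 0.75 × 0.6 × 70 × (0.707 × 0.4375) = 9.743 kip/in → NOT adequate.

f_max ≈ 12.2 kip/in; NOT adequate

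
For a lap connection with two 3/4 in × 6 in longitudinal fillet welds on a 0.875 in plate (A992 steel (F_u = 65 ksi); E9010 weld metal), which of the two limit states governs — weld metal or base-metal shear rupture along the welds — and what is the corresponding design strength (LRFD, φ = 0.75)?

E90XX → F_EXX = 90 ksi.
t_e = 0.707 × 0.75 = 0.5302 in; L = 12 in.
Weld metal: φR_n = 0.75 × 0.6 × 90 × 0.5302 × 12 = 257.7 kip.
Base metal (shear rupture): φR_n = 0.75 × 0.6 × 65 × 0.875 × 12 = 307.1 kip.
Governing: weld metal.

φR_n ≈ 258 kip (weld metal governs)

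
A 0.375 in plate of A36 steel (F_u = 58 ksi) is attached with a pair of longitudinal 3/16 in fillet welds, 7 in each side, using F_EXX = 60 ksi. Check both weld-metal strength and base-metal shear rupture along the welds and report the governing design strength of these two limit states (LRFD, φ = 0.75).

φR_n ≈ 50.1 kip (weld metal governs)

t_e = 0.707 × 0.1875 = 0.1326 in; L = 14 in.
Weld metal: φR_n = 0.75 × 0.6 × 60 × 0.1326 × 14 = 50.11 kip.
Base metal (shear rupture): φR_n = 0.75 × 0.6 × 58 × 0.375 × 14 = 137 kip.
Governing: weld metal.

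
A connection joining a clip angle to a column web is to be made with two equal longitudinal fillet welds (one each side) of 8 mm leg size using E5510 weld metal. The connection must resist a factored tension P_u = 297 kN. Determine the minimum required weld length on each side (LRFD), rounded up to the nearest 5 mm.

E55XX → F_EXX = 550 MPa.
Throat t_e = 0.707 × 8 = 5.656 mm.
φr_n = 0.75 × 0.6 × 550 × 5.656 × 10⁻³ = 1.4 kN/mm.
L_req = P_u / φr_n = 297 / 1.4 = 212.2 mm total.
Per side: 212.2 / 2 = 106.1 mm.
Round up → use L = 110 mm on each side.

L = 110 mm on each side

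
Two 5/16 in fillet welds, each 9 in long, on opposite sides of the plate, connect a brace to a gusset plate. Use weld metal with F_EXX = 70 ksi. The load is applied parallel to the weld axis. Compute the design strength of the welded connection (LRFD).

Effective throat t_e = 0.707 × 0.3125 = 0.2209 in.
Total length L = 18 in; A_we = 0.2209 × 18 = 3.977 in².
F_nw = 0.6 F_EXX = 0.6 × 70 = 42 ksi.
φR_n = 0.75 × 42 × 3.977 = 125.3 kips.

φR_n ≈ 125 kips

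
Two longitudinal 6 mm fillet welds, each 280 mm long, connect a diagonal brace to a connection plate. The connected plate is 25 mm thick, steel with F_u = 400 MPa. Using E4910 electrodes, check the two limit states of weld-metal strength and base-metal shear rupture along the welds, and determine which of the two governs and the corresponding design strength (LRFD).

φR_n ≈ 524 kN (weld metal governs)

E49XX → F_EXX = 490 MPa.
t_e = 0.707 × 6 = 4.242 mm; L = 560 mm.
Weld metal: φR_n = 0.75 × 0.6 × 490 × 4.242 × 560 × 10⁻³ = 523.8 kN.
Base metal (shear rupture): φR_n = 0.75 × 0.6 × 400 × 25 × 560 × 10⁻³ = 2520 kN.
Governing: weld metal.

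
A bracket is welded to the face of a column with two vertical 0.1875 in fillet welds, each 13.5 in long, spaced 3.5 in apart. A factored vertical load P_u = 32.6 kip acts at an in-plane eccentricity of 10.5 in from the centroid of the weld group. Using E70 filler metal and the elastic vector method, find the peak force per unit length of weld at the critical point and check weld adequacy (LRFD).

E70XX → F_EXX = 70 ksi.
Total weld length L_w = 27 in. Treat welds as unit-width lines.
Polar moment about centroid: J = 2[d³/12 + d(b/2)²] = 2[13.5³/12 + 13.5×1.75²] = 492.8 in³.
Direct shear f_v = P/L_w = 32.6 / 27 = 1.207 kip/in (vertical).
Torsion M = P·e = 32.6 × 10.5 = 342.3 kip·in.
Critical point at (x, y) = (1.75, 6.75) from centroid. f_tx = M·y/J = 4.689 kip/in; f_ty = M·x/J = 1.216 kip/in.
Resultant f_max = √[f_tx² + (f_v + f_ty)²] = √[4.689² + (1.207 + 1.216)²] = 5.278 kip/in.
Capacity per unit length: φr_n = 0.75 × 0.6 × 70 × (0.707 × 0.1875) = 4.176 kip/in.
5.278 > 4.176 → NOT adequate.

f_max ≈ 5.28 kip/in; NOT adequate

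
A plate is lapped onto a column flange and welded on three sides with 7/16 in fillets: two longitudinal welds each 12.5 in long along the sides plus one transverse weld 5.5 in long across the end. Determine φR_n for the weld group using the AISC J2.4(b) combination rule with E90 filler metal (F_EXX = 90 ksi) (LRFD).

φR_n ≈ 382 kips

t_e = 0.707 × 0.4375 = 0.3093 in.
R_nwl = 0.6 × 90 × 0.3093 × 25 = 417.6 kips (longitudinal, 2 welds).
R_nwt = 0.6 × 90 × 0.3093 × 5.5 = 91.87 kips (transverse, base value).
(i) R_nwl + R_nwt = 509.4 kips; (ii) 0.85 R_nwl + 1.5 R_nwt = 492.7 kips.
R_n = max = 509.4 kips [governs: (i)]; φR_n = 382.1 kips.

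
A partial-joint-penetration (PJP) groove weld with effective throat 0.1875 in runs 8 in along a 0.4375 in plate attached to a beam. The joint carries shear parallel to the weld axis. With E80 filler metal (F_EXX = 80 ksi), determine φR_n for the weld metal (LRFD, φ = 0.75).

φR_n ≈ 54 kips

Effective throat (given) t_e = 0.1875 in.
A_we = 0.1875 × 8 = 1.5 in².
F_nw = 0.6 F_EXX = 48 ksi.
φR_n = 0.75 × 48 × 1.5 = 54 kips.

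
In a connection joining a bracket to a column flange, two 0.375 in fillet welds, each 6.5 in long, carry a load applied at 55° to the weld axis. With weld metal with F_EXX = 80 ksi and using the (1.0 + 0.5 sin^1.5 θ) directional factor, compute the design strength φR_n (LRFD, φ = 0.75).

t_e = 0.707 × 0.375 = 0.2651 in; A_we = 0.2651 × 13 = 3.447 in².
Directional factor: 1.0 + 0.5 sin^1.5(55°) = 1.371.
F_nw = 0.6 × 80 × 1.371 = 65.79 ksi.
φR_n = 0.75 × 65.79 × 3.447 = 170.1 kip.

φR_n ≈ 170 kip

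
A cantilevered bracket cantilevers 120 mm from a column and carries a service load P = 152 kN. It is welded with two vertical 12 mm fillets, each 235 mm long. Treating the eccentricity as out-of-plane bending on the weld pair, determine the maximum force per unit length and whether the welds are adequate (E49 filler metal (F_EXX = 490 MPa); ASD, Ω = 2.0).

L_w = 2 × 235 = 470 mm; section modulus (unit throat) S = 2 × L²/6 = 18410 mm².
Direct shear f_v = P/L_w = 152×10³/470 = 323.4 N/mm.
Moment M = P × e = 152×10³ × 120 = 18240000 N·mm; bending f_b = M/S = 990.9 N/mm.
f_max = √(f_v² + f_b²) = √(323.4² + 990.9²) = 1042 N/mm.
r_n/Ω = (1/2.0) × 0.6 × 490 × (0.707 × 12) = 1247 N/mm → adequate.

f_max ≈ 1040 N/mm; adequate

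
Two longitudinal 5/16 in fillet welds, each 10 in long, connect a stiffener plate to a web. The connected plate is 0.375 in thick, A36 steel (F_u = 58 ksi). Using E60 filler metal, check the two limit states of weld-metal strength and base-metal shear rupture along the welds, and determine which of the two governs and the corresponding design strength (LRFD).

E60XX → F_EXX = 60 ksi.
t_e = 0.707 × 0.3125 = 0.2209 in; L = 20 in.
Weld metal: φR_n = 0.75 × 0.6 × 60 × 0.2209 × 20 = 119.3 kips.
Base metal (shear rupture): φR_n = 0.75 × 0.6 × 58 × 0.375 × 20 = 195.8 kips.
Governing: weld metal.

φR_n ≈ 119 kips (weld metal governs)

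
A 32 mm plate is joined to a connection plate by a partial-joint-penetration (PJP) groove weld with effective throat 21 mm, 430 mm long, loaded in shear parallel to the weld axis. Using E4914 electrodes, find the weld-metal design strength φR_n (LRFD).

φR_n ≈ 1990 kN

E49XX → F_EXX = 490 MPa.
Effective throat (given) t_e = 21 mm.
A_we = 21 × 430 = 9030 mm².
F_nw = 0.6 F_EXX = 294 MPa.
φR_n = 0.75 × 294 × 9030 × 10⁻³ = 1991 kN.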